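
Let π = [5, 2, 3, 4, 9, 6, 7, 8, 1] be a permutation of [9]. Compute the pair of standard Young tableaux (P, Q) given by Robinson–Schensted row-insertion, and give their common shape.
P = [1, 3, 4, 6, 7, 8] / [2, 9] / [5];  Q = [1, 3, 4, 5, 7, 8] / [2, 6] / [9];  common shape = (6, 2, 1)

Row-insert the values π_1, π_2, … into P one at a time, bumping the leftmost entry strictly greater than the inserted value down to the next row. The recording tableau Q records, in position (i, j), the step at which that cell was added to P.
  Insert 5 (step 1): P = [5];  Q = [1]
  Insert 2 (step 2): P = [2] / [5];  Q = [1] / [2]
  Insert 3 (step 3): P = [2, 3] / [5];  Q = [1, 3] / [2]
  Insert 4 (step 4): P = [2, 3, 4] / [5];  Q = [1, 3, 4] / [2]
  Insert 9 (step 5): P = [2, 3, 4, 9] / [5];  Q = [1, 3, 4, 5] / [2]
  Insert 6 (step 6): P = [2, 3, 4, 6] / [5, 9];  Q = [1, 3, 4, 5] / [2, 6]
  Insert 7 (step 7): P = [2, 3, 4, 6, 7] / [5, 9];  Q = [1, 3, 4, 5, 7] / [2, 6]
  Insert 8 (step 8): P = [2, 3, 4, 6, 7, 8] / [5, 9];  Q = [1, 3, 4, 5, 7, 8] / [2, 6]
  Insert 1 (step 9): P = [1, 3, 4, 6, 7, 8] / [2, 9] / [5];  Q = [1, 3, 4, 5, 7, 8] / [2, 6] / [9]
Final shape: (6, 2, 1).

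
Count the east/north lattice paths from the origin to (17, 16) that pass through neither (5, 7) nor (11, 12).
Number of paths = 726914010

Inclusion–exclusion. Total paths: C(33, 17) = 1166803110. Through P₁: C(12, 5)·C(21, 12) = 232792560. Through P₂: C(23, 11)·C(10, 6) = 283936380. Since P₁ is strictly southwest of P₂, a monotone path through both must visit P₁ then P₂; paths through both = C(12, 5)·C(11, 6)·C(10, 6) = 76839840. Avoid both = 1166803110 − 232792560 − 283936380 + 76839840 = 726914010.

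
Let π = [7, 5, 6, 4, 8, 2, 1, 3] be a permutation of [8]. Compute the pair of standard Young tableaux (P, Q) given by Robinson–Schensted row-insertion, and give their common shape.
P = [1, 3, 8] / [2, 6] / [4] / [5] / [7];  Q = [1, 3, 5] / [2, 8] / [4] / [6] / [7];  common shape = (3, 2, 1, 1, 1)

Row-insert the values π_1, π_2, … into P one at a time, bumping the leftmost entry strictly greater than the inserted value down to the next row. The recording tableau Q records, in position (i, j), the step at which that cell was added to P.
  Insert 7 (step 1): P = [7];  Q = [1]
  Insert 5 (step 2): P = [5] / [7];  Q = [1] / [2]
  Insert 6 (step 3): P = [5, 6] / [7];  Q = [1, 3] / [2]
  Insert 4 (step 4): P = [4, 6] / [5] / [7];  Q = [1, 3] / [2] / [4]
  Insert 8 (step 5): P = [4, 6, 8] / [5] / [7];  Q = [1, 3, 5] / [2] / [4]
  Insert 2 (step 6): P = [2, 6, 8] / [4] / [5] / [7];  Q = [1, 3, 5] / [2] / [4] / [6]
  Insert 1 (step 7): P = [1, 6, 8] / [2] / [4] / [5] / [7];  Q = [1, 3, 5] / [2] / [4] / [6] / [7]
  Insert 3 (step 8): P = [1, 3, 8] / [2, 6] / [4] / [5] / [7];  Q = [1, 3, 5] / [2, 8] / [4] / [6] / [7]
Final shape: (3, 2, 1, 1, 1).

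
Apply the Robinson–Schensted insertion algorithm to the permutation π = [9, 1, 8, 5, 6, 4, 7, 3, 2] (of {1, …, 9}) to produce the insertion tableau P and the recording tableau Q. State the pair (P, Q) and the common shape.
P = [1, 2, 6, 7] / [3] / [4] / [5] / [8] / [9];  Q = [1, 3, 5, 7] / [2] / [4] / [6] / [8] / [9];  common shape = (4, 1, 1, 1, 1, 1)

Row-insert the values π_1, π_2, … into P one at a time, bumping the leftmost entry strictly greater than the inserted value down to the next row. The recording tableau Q records, in position (i, j), the step at which that cell was added to P.
  Insert 9 (step 1): P = [9];  Q = [1]
  Insert 1 (step 2): P = [1] / [9];  Q = [1] / [2]
  Insert 8 (step 3): P = [1, 8] / [9];  Q = [1, 3] / [2]
  Insert 5 (step 4): P = [1, 5] / [8] / [9];  Q = [1, 3] / [2] / [4]
  Insert 6 (step 5): P = [1, 5, 6] / [8] / [9];  Q = [1, 3, 5] / [2] / [4]
  Insert 4 (step 6): P = [1, 4, 6] / [5] / [8] / [9];  Q = [1, 3, 5] / [2] / [4] / [6]
  Insert 7 (step 7): P = [1, 4, 6, 7] / [5] / [8] / [9];  Q = [1, 3, 5, 7] / [2] / [4] / [6]
  Insert 3 (step 8): P = [1, 3, 6, 7] / [4] / [5] / [8] / [9];  Q = [1, 3, 5, 7] / [2] / [4] / [6] / [8]
  Insert 2 (step 9): P = [1, 2, 6, 7] / [3] / [4] / [5] / [8] / [9];  Q = [1, 3, 5, 7] / [2] / [4] / [6] / [8] / [9]
Final shape: (4, 1, 1, 1, 1, 1).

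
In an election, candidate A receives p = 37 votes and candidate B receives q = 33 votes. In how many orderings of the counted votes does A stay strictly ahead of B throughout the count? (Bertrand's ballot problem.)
Strict-lead orderings = 5727227396045850968

Total orderings of the 70 votes with 37 for A: C(70, 37) = 100226479430802391940. By the Bertrand ballot formula (Cycle Lemma / reflection principle), the number of orderings in which A is strictly ahead of B throughout is (p − q)/(p + q) · C(p + q, p) = (37 − 33)/(37 + 33) · 100226479430802391940 = 5727227396045850968.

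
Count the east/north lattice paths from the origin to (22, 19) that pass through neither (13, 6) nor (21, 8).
Number of paths = 231129816300

Inclusion–exclusion. Total paths: C(41, 22) = 244662670200. Through P₁: C(19, 13)·C(22, 9) = 13495999440. Through P₂: C(29, 21)·C(12, 1) = 51505740. Since P₁ is strictly southwest of P₂, a monotone path through both must visit P₁ then P₂; paths through both = C(19, 13)·C(10, 8)·C(12, 1) = 14651280. Avoid both = 244662670200 − 13495999440 − 51505740 + 14651280 = 231129816300.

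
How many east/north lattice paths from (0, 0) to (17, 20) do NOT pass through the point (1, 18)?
Number of paths = 15905365803

Total paths from (0, 0) to (17, 20): C(37, 17) = 15905368710. Paths through (1, 18): (paths (0, 0) → (1, 18)) × (paths (1, 18) → (17, 20)) = C(19, 1) · C(18, 16) = 19 · 153 = 2907. Avoidance count = 15905368710 − 2907 = 15905365803.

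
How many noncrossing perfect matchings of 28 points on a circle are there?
C_14 = 2674440

These noncrossing handshakes are counted by the Catalan number C_n = (1/(n + 1)) · C(2n, n). For n = 14: C_14 = (1/15) · C(28, 14) = 40116600/15 = 2674440.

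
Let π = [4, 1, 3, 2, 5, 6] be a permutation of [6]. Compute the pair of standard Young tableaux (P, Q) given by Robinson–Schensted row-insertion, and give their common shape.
P = [1, 2, 5, 6] / [3] / [4];  Q = [1, 3, 5, 6] / [2] / [4];  common shape = (4, 1, 1)

Row-insert the values π_1, π_2, … into P one at a time, bumping the leftmost entry strictly greater than the inserted value down to the next row. The recording tableau Q records, in position (i, j), the step at which that cell was added to P.
  Insert 4 (step 1): P = [4];  Q = [1]
  Insert 1 (step 2): P = [1] / [4];  Q = [1] / [2]
  Insert 3 (step 3): P = [1, 3] / [4];  Q = [1, 3] / [2]
  Insert 2 (step 4): P = [1, 2] / [3] / [4];  Q = [1, 3] / [2] / [4]
  Insert 5 (step 5): P = [1, 2, 5] / [3] / [4];  Q = [1, 3, 5] / [2] / [4]
  Insert 6 (step 6): P = [1, 2, 5, 6] / [3] / [4];  Q = [1, 3, 5, 6] / [2] / [4]
Final shape: (4, 1, 1).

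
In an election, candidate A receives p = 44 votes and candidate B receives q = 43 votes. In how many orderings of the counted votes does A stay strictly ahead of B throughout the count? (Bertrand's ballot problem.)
Strict-lead orderings = 150853479205085351660700

Total orderings of the 87 votes with 44 for A: C(87, 44) = 13124252690842425594480900. By the Bertrand ballot formula (Cycle Lemma / reflection principle), the number of orderings in which A is strictly ahead of B throughout is (p − q)/(p + q) · C(p + q, p) = (44 − 43)/(44 + 43) · 13124252690842425594480900 = 150853479205085351660700.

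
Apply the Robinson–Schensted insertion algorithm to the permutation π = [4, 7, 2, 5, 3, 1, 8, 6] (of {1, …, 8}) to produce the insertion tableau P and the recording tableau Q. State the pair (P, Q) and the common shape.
P = [1, 3, 6] / [2, 5, 8] / [4] / [7];  Q = [1, 2, 7] / [3, 4, 8] / [5] / [6];  common shape = (3, 3, 1, 1)

Row-insert the values π_1, π_2, … into P one at a time, bumping the leftmost entry strictly greater than the inserted value down to the next row. The recording tableau Q records, in position (i, j), the step at which that cell was added to P.
  Insert 4 (step 1): P = [4];  Q = [1]
  Insert 7 (step 2): P = [4, 7];  Q = [1, 2]
  Insert 2 (step 3): P = [2, 7] / [4];  Q = [1, 2] / [3]
  Insert 5 (step 4): P = [2, 5] / [4, 7];  Q = [1, 2] / [3, 4]
  Insert 3 (step 5): P = [2, 3] / [4, 5] / [7];  Q = [1, 2] / [3, 4] / [5]
  Insert 1 (step 6): P = [1, 3] / [2, 5] / [4] / [7];  Q = [1, 2] / [3, 4] / [5] / [6]
  Insert 8 (step 7): P = [1, 3, 8] / [2, 5] / [4] / [7];  Q = [1, 2, 7] / [3, 4] / [5] / [6]
  Insert 6 (step 8): P = [1, 3, 6] / [2, 5, 8] / [4] / [7];  Q = [1, 2, 7] / [3, 4, 8] / [5] / [6]
Final shape: (3, 3, 1, 1).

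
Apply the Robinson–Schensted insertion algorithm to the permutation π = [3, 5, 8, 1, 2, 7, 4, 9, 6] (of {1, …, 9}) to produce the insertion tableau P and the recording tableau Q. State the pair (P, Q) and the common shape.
P = [1, 2, 4, 6] / [3, 5, 7, 9] / [8];  Q = [1, 2, 3, 8] / [4, 5, 6, 9] / [7];  common shape = (4, 4, 1)

Row-insert the values π_1, π_2, … into P one at a time, bumping the leftmost entry strictly greater than the inserted value down to the next row. The recording tableau Q records, in position (i, j), the step at which that cell was added to P.
  Insert 3 (step 1): P = [3];  Q = [1]
  Insert 5 (step 2): P = [3, 5];  Q = [1, 2]
  Insert 8 (step 3): P = [3, 5, 8];  Q = [1, 2, 3]
  Insert 1 (step 4): P = [1, 5, 8] / [3];  Q = [1, 2, 3] / [4]
  Insert 2 (step 5): P = [1, 2, 8] / [3, 5];  Q = [1, 2, 3] / [4, 5]
  Insert 7 (step 6): P = [1, 2, 7] / [3, 5, 8];  Q = [1, 2, 3] / [4, 5, 6]
  Insert 4 (step 7): P = [1, 2, 4] / [3, 5, 7] / [8];  Q = [1, 2, 3] / [4, 5, 6] / [7]
  Insert 9 (step 8): P = [1, 2, 4, 9] / [3, 5, 7] / [8];  Q = [1, 2, 3, 8] / [4, 5, 6] / [7]
  Insert 6 (step 9): P = [1, 2, 4, 6] / [3, 5, 7, 9] / [8];  Q = [1, 2, 3, 8] / [4, 5, 6, 9] / [7]
Final shape: (4, 4, 1).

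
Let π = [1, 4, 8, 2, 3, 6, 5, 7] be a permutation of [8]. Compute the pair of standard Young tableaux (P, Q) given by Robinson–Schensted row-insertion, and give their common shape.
P = [1, 2, 3, 5, 7] / [4, 6] / [8];  Q = [1, 2, 3, 6, 8] / [4, 5] / [7];  common shape = (5, 2, 1)

Row-insert the values π_1, π_2, … into P one at a time, bumping the leftmost entry strictly greater than the inserted value down to the next row. The recording tableau Q records, in position (i, j), the step at which that cell was added to P.
  Insert 1 (step 1): P = [1];  Q = [1]
  Insert 4 (step 2): P = [1, 4];  Q = [1, 2]
  Insert 8 (step 3): P = [1, 4, 8];  Q = [1, 2, 3]
  Insert 2 (step 4): P = [1, 2, 8] / [4];  Q = [1, 2, 3] / [4]
  Insert 3 (step 5): P = [1, 2, 3] / [4, 8];  Q = [1, 2, 3] / [4, 5]
  Insert 6 (step 6): P = [1, 2, 3, 6] / [4, 8];  Q = [1, 2, 3, 6] / [4, 5]
  Insert 5 (step 7): P = [1, 2, 3, 5] / [4, 6] / [8];  Q = [1, 2, 3, 6] / [4, 5] / [7]
  Insert 7 (step 8): P = [1, 2, 3, 5, 7] / [4, 6] / [8];  Q = [1, 2, 3, 6, 8] / [4, 5] / [7]
Final shape: (5, 2, 1).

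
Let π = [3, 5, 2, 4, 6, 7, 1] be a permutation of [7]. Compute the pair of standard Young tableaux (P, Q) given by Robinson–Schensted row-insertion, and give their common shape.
P = [1, 4, 6, 7] / [2, 5] / [3];  Q = [1, 2, 5, 6] / [3, 4] / [7];  common shape = (4, 2, 1)

Row-insert the values π_1, π_2, … into P one at a time, bumping the leftmost entry strictly greater than the inserted value down to the next row. The recording tableau Q records, in position (i, j), the step at which that cell was added to P.
  Insert 3 (step 1): P = [3];  Q = [1]
  Insert 5 (step 2): P = [3, 5];  Q = [1, 2]
  Insert 2 (step 3): P = [2, 5] / [3];  Q = [1, 2] / [3]
  Insert 4 (step 4): P = [2, 4] / [3, 5];  Q = [1, 2] / [3, 4]
  Insert 6 (step 5): P = [2, 4, 6] / [3, 5];  Q = [1, 2, 5] / [3, 4]
  Insert 7 (step 6): P = [2, 4, 6, 7] / [3, 5];  Q = [1, 2, 5, 6] / [3, 4]
  Insert 1 (step 7): P = [1, 4, 6, 7] / [2, 5] / [3];  Q = [1, 2, 5, 6] / [3, 4] / [7]
Final shape: (4, 2, 1).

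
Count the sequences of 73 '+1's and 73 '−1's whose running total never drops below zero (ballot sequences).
C_73 = 79463489365077377841208237632349268884500

These ballot sequences are counted by the Catalan number C_n = (1/(n + 1)) · C(2n, n). For n = 73: C_73 = (1/74) · C(146, 73) = 5880298213015725960249409584793845897453000/74 = 79463489365077377841208237632349268884500.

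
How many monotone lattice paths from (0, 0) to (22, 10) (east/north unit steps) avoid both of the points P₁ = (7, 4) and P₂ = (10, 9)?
Number of paths = 45644446

Inclusion–exclusion. Total paths: C(32, 22) = 64512240. Through P₁: C(11, 7)·C(21, 15) = 17907120. Through P₂: C(19, 10)·C(13, 12) = 1200914. Since P₁ is strictly southwest of P₂, a monotone path through both must visit P₁ then P₂; paths through both = C(11, 7)·C(8, 3)·C(13, 12) = 240240. Avoid both = 64512240 − 17907120 − 1200914 + 240240 = 45644446.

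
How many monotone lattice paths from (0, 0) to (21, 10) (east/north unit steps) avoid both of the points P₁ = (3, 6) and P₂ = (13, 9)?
Number of paths = 39477141

Inclusion–exclusion. Total paths: C(31, 21) = 44352165. Through P₁: C(9, 3)·C(22, 18) = 614460. Through P₂: C(22, 13)·C(9, 8) = 4476780. Since P₁ is strictly southwest of P₂, a monotone path through both must visit P₁ then P₂; paths through both = C(9, 3)·C(13, 10)·C(9, 8) = 216216. Avoid both = 44352165 − 614460 − 4476780 + 216216 = 39477141.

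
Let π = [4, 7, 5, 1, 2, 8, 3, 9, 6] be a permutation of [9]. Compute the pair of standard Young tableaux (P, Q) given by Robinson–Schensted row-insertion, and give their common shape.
P = [1, 2, 3, 6] / [4, 5, 8, 9] / [7];  Q = [1, 2, 6, 8] / [3, 5, 7, 9] / [4];  common shape = (4, 4, 1)

Row-insert the values π_1, π_2, … into P one at a time, bumping the leftmost entry strictly greater than the inserted value down to the next row. The recording tableau Q records, in position (i, j), the step at which that cell was added to P.
  Insert 4 (step 1): P = [4];  Q = [1]
  Insert 7 (step 2): P = [4, 7];  Q = [1, 2]
  Insert 5 (step 3): P = [4, 5] / [7];  Q = [1, 2] / [3]
  Insert 1 (step 4): P = [1, 5] / [4] / [7];  Q = [1, 2] / [3] / [4]
  Insert 2 (step 5): P = [1, 2] / [4, 5] / [7];  Q = [1, 2] / [3, 5] / [4]
  Insert 8 (step 6): P = [1, 2, 8] / [4, 5] / [7];  Q = [1, 2, 6] / [3, 5] / [4]
  Insert 3 (step 7): P = [1, 2, 3] / [4, 5, 8] / [7];  Q = [1, 2, 6] / [3, 5, 7] / [4]
  Insert 9 (step 8): P = [1, 2, 3, 9] / [4, 5, 8] / [7];  Q = [1, 2, 6, 8] / [3, 5, 7] / [4]
  Insert 6 (step 9): P = [1, 2, 3, 6] / [4, 5, 8, 9] / [7];  Q = [1, 2, 6, 8] / [3, 5, 7, 9] / [4]
Final shape: (4, 4, 1).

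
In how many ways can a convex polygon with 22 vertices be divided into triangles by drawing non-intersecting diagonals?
C_20 = 6564120420

These polygon triangulations are counted by the Catalan number C_n = (1/(n + 1)) · C(2n, n). For n = 20: C_20 = (1/21) · C(40, 20) = 137846528820/21 = 6564120420.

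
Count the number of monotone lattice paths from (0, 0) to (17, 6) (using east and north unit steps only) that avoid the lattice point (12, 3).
Number of paths = 75467

Total paths from (0, 0) to (17, 6): C(23, 17) = 100947. Paths through (12, 3): (paths (0, 0) → (12, 3)) × (paths (12, 3) → (17, 6)) = C(15, 12) · C(8, 5) = 455 · 56 = 25480. Avoidance count = 100947 − 25480 = 75467.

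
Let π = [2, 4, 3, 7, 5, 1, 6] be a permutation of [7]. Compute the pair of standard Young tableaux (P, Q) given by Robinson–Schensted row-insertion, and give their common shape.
P = [1, 3, 5, 6] / [2, 7] / [4];  Q = [1, 2, 4, 7] / [3, 5] / [6];  common shape = (4, 2, 1)

Row-insert the values π_1, π_2, … into P one at a time, bumping the leftmost entry strictly greater than the inserted value down to the next row. The recording tableau Q records, in position (i, j), the step at which that cell was added to P.
  Insert 2 (step 1): P = [2];  Q = [1]
  Insert 4 (step 2): P = [2, 4];  Q = [1, 2]
  Insert 3 (step 3): P = [2, 3] / [4];  Q = [1, 2] / [3]
  Insert 7 (step 4): P = [2, 3, 7] / [4];  Q = [1, 2, 4] / [3]
  Insert 5 (step 5): P = [2, 3, 5] / [4, 7];  Q = [1, 2, 4] / [3, 5]
  Insert 1 (step 6): P = [1, 3, 5] / [2, 7] / [4];  Q = [1, 2, 4] / [3, 5] / [6]
  Insert 6 (step 7): P = [1, 3, 5, 6] / [2, 7] / [4];  Q = [1, 2, 4, 7] / [3, 5] / [6]
Final shape: (4, 2, 1).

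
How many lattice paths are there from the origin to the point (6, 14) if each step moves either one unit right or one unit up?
Number of paths = 38760

A monotone lattice path from (0, 0) to (6, 14) consists of 6 east steps and 14 north steps in some order, so it is determined by which 6 of the 20 steps are east. The count is C(20, 6) = 38760.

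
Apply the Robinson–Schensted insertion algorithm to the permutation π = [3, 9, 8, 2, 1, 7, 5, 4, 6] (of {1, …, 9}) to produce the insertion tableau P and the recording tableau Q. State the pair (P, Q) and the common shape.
P = [1, 4, 6] / [2, 5] / [3, 7] / [8] / [9];  Q = [1, 2, 9] / [3, 6] / [4, 7] / [5] / [8];  common shape = (3, 2, 2, 1, 1)

Row-insert the values π_1, π_2, … into P one at a time, bumping the leftmost entry strictly greater than the inserted value down to the next row. The recording tableau Q records, in position (i, j), the step at which that cell was added to P.
  Insert 3 (step 1): P = [3];  Q = [1]
  Insert 9 (step 2): P = [3, 9];  Q = [1, 2]
  Insert 8 (step 3): P = [3, 8] / [9];  Q = [1, 2] / [3]
  Insert 2 (step 4): P = [2, 8] / [3] / [9];  Q = [1, 2] / [3] / [4]
  Insert 1 (step 5): P = [1, 8] / [2] / [3] / [9];  Q = [1, 2] / [3] / [4] / [5]
  Insert 7 (step 6): P = [1, 7] / [2, 8] / [3] / [9];  Q = [1, 2] / [3, 6] / [4] / [5]
  Insert 5 (step 7): P = [1, 5] / [2, 7] / [3, 8] / [9];  Q = [1, 2] / [3, 6] / [4, 7] / [5]
  Insert 4 (step 8): P = [1, 4] / [2, 5] / [3, 7] / [8] / [9];  Q = [1, 2] / [3, 6] / [4, 7] / [5] / [8]
  Insert 6 (step 9): P = [1, 4, 6] / [2, 5] / [3, 7] / [8] / [9];  Q = [1, 2, 9] / [3, 6] / [4, 7] / [5] / [8]
Final shape: (3, 2, 2, 1, 1).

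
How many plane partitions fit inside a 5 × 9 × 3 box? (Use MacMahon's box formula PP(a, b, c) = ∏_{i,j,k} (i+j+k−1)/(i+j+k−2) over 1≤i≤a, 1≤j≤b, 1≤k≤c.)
PP(5, 9, 3) = 208416208

Evaluate the triple product over i = 1..5, j = 1..9, k = 1..3. The factors are (2/1) · (3/2) · (4/3) · (3/2) · (4/3) · (5/4) · (4/3) · (5/4) · … (135 factors total). The numerators and denominators telescope so the product is an integer; carrying out the multiplication exactly gives PP(5, 9, 3) = 208416208.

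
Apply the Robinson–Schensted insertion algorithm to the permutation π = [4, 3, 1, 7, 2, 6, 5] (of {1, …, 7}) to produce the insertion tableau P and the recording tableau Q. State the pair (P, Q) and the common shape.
P = [1, 2, 5] / [3, 6] / [4, 7];  Q = [1, 4, 6] / [2, 5] / [3, 7];  common shape = (3, 2, 2)

Row-insert the values π_1, π_2, … into P one at a time, bumping the leftmost entry strictly greater than the inserted value down to the next row. The recording tableau Q records, in position (i, j), the step at which that cell was added to P.
  Insert 4 (step 1): P = [4];  Q = [1]
  Insert 3 (step 2): P = [3] / [4];  Q = [1] / [2]
  Insert 1 (step 3): P = [1] / [3] / [4];  Q = [1] / [2] / [3]
  Insert 7 (step 4): P = [1, 7] / [3] / [4];  Q = [1, 4] / [2] / [3]
  Insert 2 (step 5): P = [1, 2] / [3, 7] / [4];  Q = [1, 4] / [2, 5] / [3]
  Insert 6 (step 6): P = [1, 2, 6] / [3, 7] / [4];  Q = [1, 4, 6] / [2, 5] / [3]
  Insert 5 (step 7): P = [1, 2, 5] / [3, 6] / [4, 7];  Q = [1, 4, 6] / [2, 5] / [3, 7]
Final shape: (3, 2, 2).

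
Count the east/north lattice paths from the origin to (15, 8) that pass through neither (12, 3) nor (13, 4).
Number of paths = 442784

Inclusion–exclusion. Total paths: C(23, 15) = 490314. Through P₁: C(15, 12)·C(8, 3) = 25480. Through P₂: C(17, 13)·C(6, 2) = 35700. Since P₁ is strictly southwest of P₂, a monotone path through both must visit P₁ then P₂; paths through both = C(15, 12)·C(2, 1)·C(6, 2) = 13650. Avoid both = 490314 − 25480 − 35700 + 13650 = 442784.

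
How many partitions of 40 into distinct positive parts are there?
q(40) = 1113

A partition into distinct parts is a strictly decreasing sequence summing to n. The recurrence d(n, m) = d(n, m−1) + d(n−m, m−1) (use part m at most once) with q(n) = d(n, n) gives q(40) = 1113. (Euler's theorem: # distinct-part partitions = # odd-part partitions.)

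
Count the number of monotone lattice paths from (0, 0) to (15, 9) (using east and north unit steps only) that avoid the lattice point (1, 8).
Number of paths = 1307369

Total paths from (0, 0) to (15, 9): C(24, 15) = 1307504. Paths through (1, 8): (paths (0, 0) → (1, 8)) × (paths (1, 8) → (15, 9)) = C(9, 1) · C(15, 14) = 9 · 15 = 135. Avoidance count = 1307504 − 135 = 1307369.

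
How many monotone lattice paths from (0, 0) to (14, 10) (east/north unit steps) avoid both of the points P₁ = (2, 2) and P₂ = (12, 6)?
Number of paths = 1017066

Inclusion–exclusion. Total paths: C(24, 14) = 1961256. Through P₁: C(4, 2)·C(20, 12) = 755820. Through P₂: C(18, 12)·C(6, 2) = 278460. Since P₁ is strictly southwest of P₂, a monotone path through both must visit P₁ then P₂; paths through both = C(4, 2)·C(14, 10)·C(6, 2) = 90090. Avoid both = 1961256 − 755820 − 278460 + 90090 = 1017066.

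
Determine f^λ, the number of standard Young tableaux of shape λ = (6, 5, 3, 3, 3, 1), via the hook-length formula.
# SYT of shape (6, 5, 3, 3, 3, 1) = 411502000

Hook-length formula: f^λ = n! / Π hook(c), product over all cells c of the Young diagram. For λ = (6, 5, 3, 3, 3, 1), n = 21 boxes. Hook lengths by row (left-to-right, top-to-bottom): [11, 9, 8, 4, 3, 1]; [9, 7, 6, 2, 1]; [6, 4, 3]; [5, 3, 2]; [4, 2, 1]; [1]. Product of hooks = 124157214720. So f^λ = 21! / 124157214720 = 51090942171709440000 / 124157214720 = 411502000.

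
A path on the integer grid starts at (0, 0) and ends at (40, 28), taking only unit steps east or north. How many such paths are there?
Number of paths = 9969468706125227992

A monotone lattice path from (0, 0) to (40, 28) consists of 40 east steps and 28 north steps in some order, so it is determined by which 40 of the 68 steps are east. The count is C(68, 40) = 9969468706125227992.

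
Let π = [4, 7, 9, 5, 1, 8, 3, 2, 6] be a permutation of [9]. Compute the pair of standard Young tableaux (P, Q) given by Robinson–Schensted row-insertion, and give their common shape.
P = [1, 2, 6] / [3, 5, 8] / [4, 9] / [7];  Q = [1, 2, 3] / [4, 6, 9] / [5, 7] / [8];  common shape = (3, 3, 2, 1)

Row-insert the values π_1, π_2, … into P one at a time, bumping the leftmost entry strictly greater than the inserted value down to the next row. The recording tableau Q records, in position (i, j), the step at which that cell was added to P.
  Insert 4 (step 1): P = [4];  Q = [1]
  Insert 7 (step 2): P = [4, 7];  Q = [1, 2]
  Insert 9 (step 3): P = [4, 7, 9];  Q = [1, 2, 3]
  Insert 5 (step 4): P = [4, 5, 9] / [7];  Q = [1, 2, 3] / [4]
  Insert 1 (step 5): P = [1, 5, 9] / [4] / [7];  Q = [1, 2, 3] / [4] / [5]
  Insert 8 (step 6): P = [1, 5, 8] / [4, 9] / [7];  Q = [1, 2, 3] / [4, 6] / [5]
  Insert 3 (step 7): P = [1, 3, 8] / [4, 5] / [7, 9];  Q = [1, 2, 3] / [4, 6] / [5, 7]
  Insert 2 (step 8): P = [1, 2, 8] / [3, 5] / [4, 9] / [7];  Q = [1, 2, 3] / [4, 6] / [5, 7] / [8]
  Insert 6 (step 9): P = [1, 2, 6] / [3, 5, 8] / [4, 9] / [7];  Q = [1, 2, 3] / [4, 6, 9] / [5, 7] / [8]
Final shape: (3, 3, 2, 1).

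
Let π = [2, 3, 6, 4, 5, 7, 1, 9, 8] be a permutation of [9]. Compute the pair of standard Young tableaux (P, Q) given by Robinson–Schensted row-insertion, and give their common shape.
P = [1, 3, 4, 5, 7, 8] / [2, 9] / [6];  Q = [1, 2, 3, 5, 6, 8] / [4, 9] / [7];  common shape = (6, 2, 1)

Row-insert the values π_1, π_2, … into P one at a time, bumping the leftmost entry strictly greater than the inserted value down to the next row. The recording tableau Q records, in position (i, j), the step at which that cell was added to P.
  Insert 2 (step 1): P = [2];  Q = [1]
  Insert 3 (step 2): P = [2, 3];  Q = [1, 2]
  Insert 6 (step 3): P = [2, 3, 6];  Q = [1, 2, 3]
  Insert 4 (step 4): P = [2, 3, 4] / [6];  Q = [1, 2, 3] / [4]
  Insert 5 (step 5): P = [2, 3, 4, 5] / [6];  Q = [1, 2, 3, 5] / [4]
  Insert 7 (step 6): P = [2, 3, 4, 5, 7] / [6];  Q = [1, 2, 3, 5, 6] / [4]
  Insert 1 (step 7): P = [1, 3, 4, 5, 7] / [2] / [6];  Q = [1, 2, 3, 5, 6] / [4] / [7]
  Insert 9 (step 8): P = [1, 3, 4, 5, 7, 9] / [2] / [6];  Q = [1, 2, 3, 5, 6, 8] / [4] / [7]
  Insert 8 (step 9): P = [1, 3, 4, 5, 7, 8] / [2, 9] / [6];  Q = [1, 2, 3, 5, 6, 8] / [4, 9] / [7]
Final shape: (6, 2, 1).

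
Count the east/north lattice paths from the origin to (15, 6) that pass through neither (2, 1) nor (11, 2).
Number of paths = 25200

Inclusion–exclusion. Total paths: C(21, 15) = 54264. Through P₁: C(3, 2)·C(18, 13) = 25704. Through P₂: C(13, 11)·C(8, 4) = 5460. Since P₁ is strictly southwest of P₂, a monotone path through both must visit P₁ then P₂; paths through both = C(3, 2)·C(10, 9)·C(8, 4) = 2100. Avoid both = 54264 − 25704 − 5460 + 2100 = 25200.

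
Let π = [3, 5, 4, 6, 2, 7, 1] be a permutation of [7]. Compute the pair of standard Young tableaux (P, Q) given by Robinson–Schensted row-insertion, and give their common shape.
P = [1, 4, 6, 7] / [2] / [3] / [5];  Q = [1, 2, 4, 6] / [3] / [5] / [7];  common shape = (4, 1, 1, 1)

Row-insert the values π_1, π_2, … into P one at a time, bumping the leftmost entry strictly greater than the inserted value down to the next row. The recording tableau Q records, in position (i, j), the step at which that cell was added to P.
  Insert 3 (step 1): P = [3];  Q = [1]
  Insert 5 (step 2): P = [3, 5];  Q = [1, 2]
  Insert 4 (step 3): P = [3, 4] / [5];  Q = [1, 2] / [3]
  Insert 6 (step 4): P = [3, 4, 6] / [5];  Q = [1, 2, 4] / [3]
  Insert 2 (step 5): P = [2, 4, 6] / [3] / [5];  Q = [1, 2, 4] / [3] / [5]
  Insert 7 (step 6): P = [2, 4, 6, 7] / [3] / [5];  Q = [1, 2, 4, 6] / [3] / [5]
  Insert 1 (step 7): P = [1, 4, 6, 7] / [2] / [3] / [5];  Q = [1, 2, 4, 6] / [3] / [5] / [7]
Final shape: (4, 1, 1, 1).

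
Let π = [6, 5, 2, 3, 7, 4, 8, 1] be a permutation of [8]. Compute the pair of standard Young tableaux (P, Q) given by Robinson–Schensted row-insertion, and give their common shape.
P = [1, 3, 4, 8] / [2, 7] / [5] / [6];  Q = [1, 4, 5, 7] / [2, 6] / [3] / [8];  common shape = (4, 2, 1, 1)

Row-insert the values π_1, π_2, … into P one at a time, bumping the leftmost entry strictly greater than the inserted value down to the next row. The recording tableau Q records, in position (i, j), the step at which that cell was added to P.
  Insert 6 (step 1): P = [6];  Q = [1]
  Insert 5 (step 2): P = [5] / [6];  Q = [1] / [2]
  Insert 2 (step 3): P = [2] / [5] / [6];  Q = [1] / [2] / [3]
  Insert 3 (step 4): P = [2, 3] / [5] / [6];  Q = [1, 4] / [2] / [3]
  Insert 7 (step 5): P = [2, 3, 7] / [5] / [6];  Q = [1, 4, 5] / [2] / [3]
  Insert 4 (step 6): P = [2, 3, 4] / [5, 7] / [6];  Q = [1, 4, 5] / [2, 6] / [3]
  Insert 8 (step 7): P = [2, 3, 4, 8] / [5, 7] / [6];  Q = [1, 4, 5, 7] / [2, 6] / [3]
  Insert 1 (step 8): P = [1, 3, 4, 8] / [2, 7] / [5] / [6];  Q = [1, 4, 5, 7] / [2, 6] / [3] / [8]
Final shape: (4, 2, 1, 1).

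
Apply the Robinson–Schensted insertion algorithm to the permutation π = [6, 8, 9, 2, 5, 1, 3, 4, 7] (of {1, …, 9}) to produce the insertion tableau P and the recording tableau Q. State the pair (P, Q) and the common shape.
P = [1, 3, 4, 7] / [2, 5, 9] / [6, 8];  Q = [1, 2, 3, 9] / [4, 5, 8] / [6, 7];  common shape = (4, 3, 2)

Row-insert the values π_1, π_2, … into P one at a time, bumping the leftmost entry strictly greater than the inserted value down to the next row. The recording tableau Q records, in position (i, j), the step at which that cell was added to P.
  Insert 6 (step 1): P = [6];  Q = [1]
  Insert 8 (step 2): P = [6, 8];  Q = [1, 2]
  Insert 9 (step 3): P = [6, 8, 9];  Q = [1, 2, 3]
  Insert 2 (step 4): P = [2, 8, 9] / [6];  Q = [1, 2, 3] / [4]
  Insert 5 (step 5): P = [2, 5, 9] / [6, 8];  Q = [1, 2, 3] / [4, 5]
  Insert 1 (step 6): P = [1, 5, 9] / [2, 8] / [6];  Q = [1, 2, 3] / [4, 5] / [6]
  Insert 3 (step 7): P = [1, 3, 9] / [2, 5] / [6, 8];  Q = [1, 2, 3] / [4, 5] / [6, 7]
  Insert 4 (step 8): P = [1, 3, 4] / [2, 5, 9] / [6, 8];  Q = [1, 2, 3] / [4, 5, 8] / [6, 7]
  Insert 7 (step 9): P = [1, 3, 4, 7] / [2, 5, 9] / [6, 8];  Q = [1, 2, 3, 9] / [4, 5, 8] / [6, 7]
Final shape: (4, 3, 2).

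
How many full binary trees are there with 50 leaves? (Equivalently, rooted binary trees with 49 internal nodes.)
C_49 = 509552245179617138054608572

These full binary trees are counted by the Catalan number C_n = (1/(n + 1)) · C(2n, n). For n = 49: C_49 = (1/50) · C(98, 49) = 25477612258980856902730428600/50 = 509552245179617138054608572.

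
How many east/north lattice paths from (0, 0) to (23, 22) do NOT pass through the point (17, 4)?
Number of paths = 4115909806740

Total paths from (0, 0) to (23, 22): C(45, 23) = 4116715363800. Paths through (17, 4): (paths (0, 0) → (17, 4)) × (paths (17, 4) → (23, 22)) = C(21, 17) · C(24, 6) = 5985 · 134596 = 805557060. Avoidance count = 4116715363800 − 805557060 = 4115909806740.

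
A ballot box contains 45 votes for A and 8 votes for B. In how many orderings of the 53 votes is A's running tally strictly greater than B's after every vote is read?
Strict-lead orderings = 618753590

Total orderings of the 53 votes with 45 for A: C(53, 45) = 886322710. By the Bertrand ballot formula (Cycle Lemma / reflection principle), the number of orderings in which A is strictly ahead of B throughout is (p − q)/(p + q) · C(p + q, p) = (45 − 8)/(45 + 8) · 886322710 = 618753590.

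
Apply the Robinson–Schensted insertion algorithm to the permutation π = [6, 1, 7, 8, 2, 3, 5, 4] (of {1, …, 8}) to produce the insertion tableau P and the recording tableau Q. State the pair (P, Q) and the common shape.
P = [1, 2, 3, 4] / [5, 7, 8] / [6];  Q = [1, 3, 4, 7] / [2, 5, 6] / [8];  common shape = (4, 3, 1)

Row-insert the values π_1, π_2, … into P one at a time, bumping the leftmost entry strictly greater than the inserted value down to the next row. The recording tableau Q records, in position (i, j), the step at which that cell was added to P.
  Insert 6 (step 1): P = [6];  Q = [1]
  Insert 1 (step 2): P = [1] / [6];  Q = [1] / [2]
  Insert 7 (step 3): P = [1, 7] / [6];  Q = [1, 3] / [2]
  Insert 8 (step 4): P = [1, 7, 8] / [6];  Q = [1, 3, 4] / [2]
  Insert 2 (step 5): P = [1, 2, 8] / [6, 7];  Q = [1, 3, 4] / [2, 5]
  Insert 3 (step 6): P = [1, 2, 3] / [6, 7, 8];  Q = [1, 3, 4] / [2, 5, 6]
  Insert 5 (step 7): P = [1, 2, 3, 5] / [6, 7, 8];  Q = [1, 3, 4, 7] / [2, 5, 6]
  Insert 4 (step 8): P = [1, 2, 3, 4] / [5, 7, 8] / [6];  Q = [1, 3, 4, 7] / [2, 5, 6] / [8]
Final shape: (4, 3, 1).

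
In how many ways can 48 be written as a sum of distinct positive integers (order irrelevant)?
q(48) = 2910

A partition into distinct parts is a strictly decreasing sequence summing to n. The recurrence d(n, m) = d(n, m−1) + d(n−m, m−1) (use part m at most once) with q(n) = d(n, n) gives q(48) = 2910. (Euler's theorem: # distinct-part partitions = # odd-part partitions.)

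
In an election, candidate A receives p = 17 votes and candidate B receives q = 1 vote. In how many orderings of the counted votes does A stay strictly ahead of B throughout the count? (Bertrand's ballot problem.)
Strict-lead orderings = 16

Total orderings of the 18 votes with 17 for A: C(18, 17) = 18. By the Bertrand ballot formula (Cycle Lemma / reflection principle), the number of orderings in which A is strictly ahead of B throughout is (p − q)/(p + q) · C(p + q, p) = (17 − 1)/(17 + 1) · 18 = 16.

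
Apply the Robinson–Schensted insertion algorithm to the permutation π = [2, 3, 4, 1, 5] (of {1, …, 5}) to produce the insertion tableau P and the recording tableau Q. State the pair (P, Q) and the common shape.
P = [1, 3, 4, 5] / [2];  Q = [1, 2, 3, 5] / [4];  common shape = (4, 1)

Row-insert the values π_1, π_2, … into P one at a time, bumping the leftmost entry strictly greater than the inserted value down to the next row. The recording tableau Q records, in position (i, j), the step at which that cell was added to P.
  Insert 2 (step 1): P = [2];  Q = [1]
  Insert 3 (step 2): P = [2, 3];  Q = [1, 2]
  Insert 4 (step 3): P = [2, 3, 4];  Q = [1, 2, 3]
  Insert 1 (step 4): P = [1, 3, 4] / [2];  Q = [1, 2, 3] / [4]
  Insert 5 (step 5): P = [1, 3, 4, 5] / [2];  Q = [1, 2, 3, 5] / [4]
Final shape: (4, 1).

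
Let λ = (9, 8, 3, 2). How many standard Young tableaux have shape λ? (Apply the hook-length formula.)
# SYT of shape (9, 8, 3, 2) = 206926720

Hook-length formula: f^λ = n! / Π hook(c), product over all cells c of the Young diagram. For λ = (9, 8, 3, 2), n = 22 boxes. Hook lengths by row (left-to-right, top-to-bottom): [12, 11, 9, 7, 6, 5, 4, 3, 1]; [10, 9, 7, 5, 4, 3, 2, 1]; [4, 3, 1]; [2, 1]. Product of hooks = 5431878144000. So f^λ = 22! / 5431878144000 = 1124000727777607680000 / 5431878144000 = 206926720.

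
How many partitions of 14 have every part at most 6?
p(14, parts ≤ 6) = 90

Partitions of 14 with all parts ≤ 6: 6+6+2, 6+6+1+1, 6+5+3, 6+5+2+1, 6+5+1+1+1, 6+4+4, 6+4+3+1, 6+4+2+2, 6+4+2+1+1, 6+4+1+1+1+1, 6+3+3+2, 6+3+3+1+1, 6+3+2+2+1, 6+3+2+1+1+1, 6+3+1+1+1+1+1, 6+2+2+2+2, 6+2+2+2+1+1, 6+2+2+1+1+1+1, 6+2+1+1+1+1+1+1, 6+1+1+1+1+1+1+1+1, 5+5+4, 5+5+3+1, 5+5+2+2, 5+5+2+1+1, 5+5+1+1+1+1, 5+4+4+1, 5+4+3+2, 5+4+3+1+1, 5+4+2+2+1, 5+4+2+1+1+1, … (90 total). Count = 90.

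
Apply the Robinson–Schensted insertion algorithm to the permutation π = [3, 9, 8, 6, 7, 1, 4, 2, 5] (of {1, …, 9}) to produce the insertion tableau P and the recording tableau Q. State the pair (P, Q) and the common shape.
P = [1, 2, 5] / [3, 4, 7] / [6] / [8] / [9];  Q = [1, 2, 5] / [3, 7, 9] / [4] / [6] / [8];  common shape = (3, 3, 1, 1, 1)

Row-insert the values π_1, π_2, … into P one at a time, bumping the leftmost entry strictly greater than the inserted value down to the next row. The recording tableau Q records, in position (i, j), the step at which that cell was added to P.
  Insert 3 (step 1): P = [3];  Q = [1]
  Insert 9 (step 2): P = [3, 9];  Q = [1, 2]
  Insert 8 (step 3): P = [3, 8] / [9];  Q = [1, 2] / [3]
  Insert 6 (step 4): P = [3, 6] / [8] / [9];  Q = [1, 2] / [3] / [4]
  Insert 7 (step 5): P = [3, 6, 7] / [8] / [9];  Q = [1, 2, 5] / [3] / [4]
  Insert 1 (step 6): P = [1, 6, 7] / [3] / [8] / [9];  Q = [1, 2, 5] / [3] / [4] / [6]
  Insert 4 (step 7): P = [1, 4, 7] / [3, 6] / [8] / [9];  Q = [1, 2, 5] / [3, 7] / [4] / [6]
  Insert 2 (step 8): P = [1, 2, 7] / [3, 4] / [6] / [8] / [9];  Q = [1, 2, 5] / [3, 7] / [4] / [6] / [8]
  Insert 5 (step 9): P = [1, 2, 5] / [3, 4, 7] / [6] / [8] / [9];  Q = [1, 2, 5] / [3, 7, 9] / [4] / [6] / [8]
Final shape: (3, 3, 1, 1, 1).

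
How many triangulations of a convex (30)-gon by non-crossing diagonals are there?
C_28 = 263747951750360

These polygon triangulations are counted by the Catalan number C_n = (1/(n + 1)) · C(2n, n). For n = 28: C_28 = (1/29) · C(56, 28) = 7648690600760440/29 = 263747951750360.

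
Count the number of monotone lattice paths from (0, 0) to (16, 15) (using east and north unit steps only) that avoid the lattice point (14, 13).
Number of paths = 180190395

Total paths from (0, 0) to (16, 15): C(31, 16) = 300540195. Paths through (14, 13): (paths (0, 0) → (14, 13)) × (paths (14, 13) → (16, 15)) = C(27, 14) · C(4, 2) = 20058300 · 6 = 120349800. Avoidance count = 300540195 − 120349800 = 180190395.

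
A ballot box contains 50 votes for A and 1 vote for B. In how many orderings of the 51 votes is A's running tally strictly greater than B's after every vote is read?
Strict-lead orderings = 49

Total orderings of the 51 votes with 50 for A: C(51, 50) = 51. By the Bertrand ballot formula (Cycle Lemma / reflection principle), the number of orderings in which A is strictly ahead of B throughout is (p − q)/(p + q) · C(p + q, p) = (50 − 1)/(50 + 1) · 51 = 49.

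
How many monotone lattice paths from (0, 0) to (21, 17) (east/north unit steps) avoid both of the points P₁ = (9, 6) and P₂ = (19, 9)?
Number of paths = 21767596840

Inclusion–exclusion. Total paths: C(38, 21) = 28781143380. Through P₁: C(15, 9)·C(23, 12) = 6767150390. Through P₂: C(28, 19)·C(10, 2) = 310810500. Since P₁ is strictly southwest of P₂, a monotone path through both must visit P₁ then P₂; paths through both = C(15, 9)·C(13, 10)·C(10, 2) = 64414350. Avoid both = 28781143380 − 6767150390 − 310810500 + 64414350 = 21767596840.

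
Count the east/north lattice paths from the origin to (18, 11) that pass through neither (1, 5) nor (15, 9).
Number of paths = 21100168

Inclusion–exclusion. Total paths: C(29, 18) = 34597290. Through P₁: C(6, 1)·C(23, 17) = 605682. Through P₂: C(24, 15)·C(5, 3) = 13075040. Since P₁ is strictly southwest of P₂, a monotone path through both must visit P₁ then P₂; paths through both = C(6, 1)·C(18, 14)·C(5, 3) = 183600. Avoid both = 34597290 − 605682 − 13075040 + 183600 = 21100168.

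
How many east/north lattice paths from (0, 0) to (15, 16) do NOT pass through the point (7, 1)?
Number of paths = 296617683

Total paths from (0, 0) to (15, 16): C(31, 15) = 300540195. Paths through (7, 1): (paths (0, 0) → (7, 1)) × (paths (7, 1) → (15, 16)) = C(8, 7) · C(23, 8) = 8 · 490314 = 3922512. Avoidance count = 300540195 − 3922512 = 296617683.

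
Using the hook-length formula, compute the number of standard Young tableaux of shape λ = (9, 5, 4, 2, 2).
# SYT of shape (9, 5, 4, 2, 2) = 1436300250

Hook-length formula: f^λ = n! / Π hook(c), product over all cells c of the Young diagram. For λ = (9, 5, 4, 2, 2), n = 22 boxes. Hook lengths by row (left-to-right, top-to-bottom): [13, 12, 9, 8, 6, 4, 3, 2, 1]; [8, 7, 4, 3, 1]; [6, 5, 2, 1]; [3, 2]; [2, 1]. Product of hooks = 782566686720. So f^λ = 22! / 782566686720 = 1124000727777607680000 / 782566686720 = 1436300250.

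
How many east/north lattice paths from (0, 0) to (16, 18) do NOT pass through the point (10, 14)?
Number of paths = 1792097670

Total paths from (0, 0) to (16, 18): C(34, 16) = 2203961430. Paths through (10, 14): (paths (0, 0) → (10, 14)) × (paths (10, 14) → (16, 18)) = C(24, 10) · C(10, 6) = 1961256 · 210 = 411863760. Avoidance count = 2203961430 − 411863760 = 1792097670.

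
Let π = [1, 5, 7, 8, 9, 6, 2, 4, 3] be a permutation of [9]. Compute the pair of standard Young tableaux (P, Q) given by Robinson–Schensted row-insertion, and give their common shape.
P = [1, 2, 3, 8, 9] / [4, 6] / [5] / [7];  Q = [1, 2, 3, 4, 5] / [6, 8] / [7] / [9];  common shape = (5, 2, 1, 1)

Row-insert the values π_1, π_2, … into P one at a time, bumping the leftmost entry strictly greater than the inserted value down to the next row. The recording tableau Q records, in position (i, j), the step at which that cell was added to P.
  Insert 1 (step 1): P = [1];  Q = [1]
  Insert 5 (step 2): P = [1, 5];  Q = [1, 2]
  Insert 7 (step 3): P = [1, 5, 7];  Q = [1, 2, 3]
  Insert 8 (step 4): P = [1, 5, 7, 8];  Q = [1, 2, 3, 4]
  Insert 9 (step 5): P = [1, 5, 7, 8, 9];  Q = [1, 2, 3, 4, 5]
  Insert 6 (step 6): P = [1, 5, 6, 8, 9] / [7];  Q = [1, 2, 3, 4, 5] / [6]
  Insert 2 (step 7): P = [1, 2, 6, 8, 9] / [5] / [7];  Q = [1, 2, 3, 4, 5] / [6] / [7]
  Insert 4 (step 8): P = [1, 2, 4, 8, 9] / [5, 6] / [7];  Q = [1, 2, 3, 4, 5] / [6, 8] / [7]
  Insert 3 (step 9): P = [1, 2, 3, 8, 9] / [4, 6] / [5] / [7];  Q = [1, 2, 3, 4, 5] / [6, 8] / [7] / [9]
Final shape: (5, 2, 1, 1).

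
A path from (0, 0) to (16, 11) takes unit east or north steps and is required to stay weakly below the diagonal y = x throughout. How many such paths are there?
Number of paths = 4601610

By the reflection principle (André's argument), the number of monotone paths to (16, 11) with n ≤ m that never go above y = x is C(27, 16) − C(27, 17) = 13037895 − 8436285 = 4601610.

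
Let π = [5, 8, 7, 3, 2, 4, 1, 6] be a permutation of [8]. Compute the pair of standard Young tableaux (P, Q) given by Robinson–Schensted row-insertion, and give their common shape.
P = [1, 4, 6] / [2, 7] / [3] / [5] / [8];  Q = [1, 2, 8] / [3, 6] / [4] / [5] / [7];  common shape = (3, 2, 1, 1, 1)

Row-insert the values π_1, π_2, … into P one at a time, bumping the leftmost entry strictly greater than the inserted value down to the next row. The recording tableau Q records, in position (i, j), the step at which that cell was added to P.
  Insert 5 (step 1): P = [5];  Q = [1]
  Insert 8 (step 2): P = [5, 8];  Q = [1, 2]
  Insert 7 (step 3): P = [5, 7] / [8];  Q = [1, 2] / [3]
  Insert 3 (step 4): P = [3, 7] / [5] / [8];  Q = [1, 2] / [3] / [4]
  Insert 2 (step 5): P = [2, 7] / [3] / [5] / [8];  Q = [1, 2] / [3] / [4] / [5]
  Insert 4 (step 6): P = [2, 4] / [3, 7] / [5] / [8];  Q = [1, 2] / [3, 6] / [4] / [5]
  Insert 1 (step 7): P = [1, 4] / [2, 7] / [3] / [5] / [8];  Q = [1, 2] / [3, 6] / [4] / [5] / [7]
  Insert 6 (step 8): P = [1, 4, 6] / [2, 7] / [3] / [5] / [8];  Q = [1, 2, 8] / [3, 6] / [4] / [5] / [7]
Final shape: (3, 2, 1, 1, 1).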